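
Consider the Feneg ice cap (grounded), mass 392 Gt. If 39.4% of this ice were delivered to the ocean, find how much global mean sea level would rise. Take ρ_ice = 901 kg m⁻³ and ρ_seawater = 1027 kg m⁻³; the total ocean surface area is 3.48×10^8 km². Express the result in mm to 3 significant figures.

≈ 0.432 mm

Feneg: 0.394 × 392 Gt = 1.544×10^14 kg; dividing by ρ_w = 1027 kg m⁻³ gives 1.504×10^11 m³ of water.
Spread over 3.48×10^14 m² of ocean, Δh = 1.504×10^11 / 3.48×10^14 = 4.32×10^-4 m = 0.432 mm.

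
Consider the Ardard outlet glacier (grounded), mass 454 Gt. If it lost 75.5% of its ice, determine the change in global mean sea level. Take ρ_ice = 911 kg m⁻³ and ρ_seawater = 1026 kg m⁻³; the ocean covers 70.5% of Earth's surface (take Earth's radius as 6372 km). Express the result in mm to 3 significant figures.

Ardard: 0.755 × 454 Gt = 3.428×10^14 kg; dividing by ρ_w = 1026 kg m⁻³ gives 3.341×10^11 m³ of water.
Spread over 3.60×10^14 m² of ocean, Δh = 3.341×10^11 / 3.60×10^14 = 9.29×10^-4 m = 0.929 mm.

≈ 0.929 mm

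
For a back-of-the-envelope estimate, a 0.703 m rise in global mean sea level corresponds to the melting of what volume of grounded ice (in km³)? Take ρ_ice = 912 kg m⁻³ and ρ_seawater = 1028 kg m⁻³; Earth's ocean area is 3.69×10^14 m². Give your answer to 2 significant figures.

Required water volume = Δh × A = 0.703 m × 3.69×10^14 m² = 2.594×10^14 m³ = 2.594×10^5 km³.
Ice volume = water volume × ρ_w/ρ_ice = 2.594×10^5 × 1028/912 = 2.9×10^5 km³.

≈ 2.9×10^5 km³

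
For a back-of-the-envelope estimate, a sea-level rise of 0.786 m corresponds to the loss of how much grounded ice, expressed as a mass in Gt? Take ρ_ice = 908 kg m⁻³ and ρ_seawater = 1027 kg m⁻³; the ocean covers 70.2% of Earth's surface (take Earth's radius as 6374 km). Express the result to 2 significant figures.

≈ 2.9×10^5 Gt

Required water volume = Δh × A = 0.786 m × 3.58×10^14 m² = 2.817×10^14 m³.
ρ_w = 1027 kg m⁻³, so the mass of water = 2.817×10^14 m³ × 1027 kg m⁻³ = 2.893×10^17 kg = 2.9×10^5 Gt (and the same mass of ice, by conservation).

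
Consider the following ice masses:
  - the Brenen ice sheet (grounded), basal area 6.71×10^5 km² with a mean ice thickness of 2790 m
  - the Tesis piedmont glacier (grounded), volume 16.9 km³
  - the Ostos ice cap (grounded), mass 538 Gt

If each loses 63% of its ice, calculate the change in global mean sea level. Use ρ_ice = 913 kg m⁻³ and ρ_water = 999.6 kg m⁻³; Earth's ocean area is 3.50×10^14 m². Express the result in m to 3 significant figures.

Brenen: ice volume = 6.71×10^5 km² × 2790 m = 1.872×10^6 km³; 0.63 × 1.872×10^6 × (913/999.6) = 1.077×10^6 km³ of water.
Tesis: 0.63 × 16.9 km³ × (913/999.6) = 9.725 km³ of water.
Ostos: 0.63 × 538 Gt = 3.389×10^14 kg; dividing by ρ_w = 999.6 kg m⁻³ gives 3.391×10^11 m³ of water.
Total added water ≈ 1.078×10^15 m³ over 3.50×10^14 m² → Δh = 3.08 m.

≈ 3.08 m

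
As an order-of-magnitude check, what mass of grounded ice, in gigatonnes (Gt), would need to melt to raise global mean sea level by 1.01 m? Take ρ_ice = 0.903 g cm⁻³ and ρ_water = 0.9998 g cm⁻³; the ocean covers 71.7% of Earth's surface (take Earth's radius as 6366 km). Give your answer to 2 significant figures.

Required water volume = Δh × A = 1.01 m × 3.65×10^14 m² = 3.688×10^14 m³.
ρ_w = 0.9998 g cm⁻³ = 999.8 kg m⁻³, so the mass of water = 3.688×10^14 m³ × 999.8 kg m⁻³ = 3.687×10^17 kg = 3.7×10^5 Gt (and the same mass of ice, by conservation).

≈ 3.7×10^5 Gt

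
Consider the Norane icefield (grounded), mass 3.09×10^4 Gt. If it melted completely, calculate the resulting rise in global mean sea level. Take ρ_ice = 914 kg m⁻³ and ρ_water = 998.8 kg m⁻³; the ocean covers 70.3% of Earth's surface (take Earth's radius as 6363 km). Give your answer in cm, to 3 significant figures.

Norane: 3.09×10^4 Gt = 3.090×10^16 kg; dividing by ρ_w = 998.8 kg m⁻³ gives 3.094×10^13 m³ of water.
Spread over 3.58×10^14 m² of ocean, Δh = 3.094×10^13 / 3.58×10^14 = 0.0865 m = 8.65 cm.

≈ 8.65 cm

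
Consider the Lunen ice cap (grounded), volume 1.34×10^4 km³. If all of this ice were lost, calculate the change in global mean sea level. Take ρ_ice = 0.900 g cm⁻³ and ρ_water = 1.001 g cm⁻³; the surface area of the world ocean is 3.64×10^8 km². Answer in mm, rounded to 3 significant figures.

Lunen: 1.34×10^4 km³ × (900/1001) = 1.205×10^4 km³ of water.
Spread over 3.64×10^14 m² of ocean, Δh = 1.205×10^13 / 3.64×10^14 = 0.0331 m = 33.1 mm.

≈ 33.1 mm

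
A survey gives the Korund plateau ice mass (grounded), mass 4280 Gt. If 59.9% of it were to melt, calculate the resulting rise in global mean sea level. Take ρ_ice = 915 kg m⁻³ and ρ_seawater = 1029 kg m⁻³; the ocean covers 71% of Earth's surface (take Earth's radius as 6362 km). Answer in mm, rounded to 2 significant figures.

Korund: 0.599 × 4280 Gt = 2.564×10^15 kg; dividing by ρ_w = 1029 kg m⁻³ gives 2.491×10^12 m³ of water.
Spread over 3.61×10^14 m² of ocean, Δh = 2.491×10^12 / 3.61×10^14 = 6.90×10^-3 m = 6.9 mm.

≈ 6.9 mm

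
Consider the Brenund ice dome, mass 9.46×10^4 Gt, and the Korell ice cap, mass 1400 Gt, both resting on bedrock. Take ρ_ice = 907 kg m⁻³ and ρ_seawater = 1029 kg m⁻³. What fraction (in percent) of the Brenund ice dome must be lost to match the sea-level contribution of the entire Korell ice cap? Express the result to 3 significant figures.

≈ 1.48 %

Equal sea-level rise means equal mass of meltwater, i.e. equal mass of ice lost.
Ice mass of Korell: 1.400×10^15 kg; ice mass of Brenund: 9.460×10^16 kg.
Fraction required = 1.400×10^15 / 9.460×10^16 = 0.0148 → 1.48 %.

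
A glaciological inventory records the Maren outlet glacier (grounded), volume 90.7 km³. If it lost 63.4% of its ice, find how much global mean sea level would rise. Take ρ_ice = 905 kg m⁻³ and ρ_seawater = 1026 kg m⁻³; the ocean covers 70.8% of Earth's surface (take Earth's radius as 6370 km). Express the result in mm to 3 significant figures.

Maren: 0.634 × 90.7 km³ × (905/1026) = 50.72 km³ of water.
Spread over 3.61×10^14 m² of ocean, Δh = 5.072×10^10 / 3.61×10^14 = 1.40×10^-4 m = 0.140 mm.

≈ 0.140 mm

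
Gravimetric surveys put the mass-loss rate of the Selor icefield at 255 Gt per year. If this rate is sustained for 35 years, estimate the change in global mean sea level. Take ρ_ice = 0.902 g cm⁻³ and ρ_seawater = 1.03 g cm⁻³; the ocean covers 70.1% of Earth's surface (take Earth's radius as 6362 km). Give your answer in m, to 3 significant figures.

Total mass lost = 255 Gt/yr × 35 yr = 8925 Gt = 8.925×10^15 kg.
ρ_w = 1.03 g cm⁻³ = 1030 kg m⁻³, so water volume = 8.925×10^15 / 1030 = 8.665×10^12 m³.
Δh = 8.665×10^12 / 3.57×10^14 = 0.0243 m.

≈ 0.0243 m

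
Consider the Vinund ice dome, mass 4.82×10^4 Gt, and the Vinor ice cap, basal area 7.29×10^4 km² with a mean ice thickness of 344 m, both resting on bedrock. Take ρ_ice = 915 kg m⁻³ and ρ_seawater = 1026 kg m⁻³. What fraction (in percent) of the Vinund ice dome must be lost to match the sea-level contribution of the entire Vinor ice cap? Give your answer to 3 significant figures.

≈ 47.6 %

Equal sea-level rise means equal mass of meltwater, i.e. equal mass of ice lost.
Ice mass of Vinor: 2.295×10^16 kg; ice mass of Vinund: 4.820×10^16 kg.
Fraction required = 2.295×10^16 / 4.820×10^16 = 0.476 → 47.6 %.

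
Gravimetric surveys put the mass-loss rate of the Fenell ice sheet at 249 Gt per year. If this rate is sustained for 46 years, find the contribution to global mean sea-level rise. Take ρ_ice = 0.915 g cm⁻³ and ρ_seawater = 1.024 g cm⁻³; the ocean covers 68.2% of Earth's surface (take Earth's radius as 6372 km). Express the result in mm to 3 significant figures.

Total mass lost = 249 Gt/yr × 46 yr = 1.145×10^4 Gt = 1.145×10^16 kg.
ρ_w = 1.024 g cm⁻³ = 1024 kg m⁻³, so water volume = 1.145×10^16 / 1024 = 1.119×10^13 m³.
Δh = 1.119×10^13 / 3.48×10^14 = 0.0321 m = 32.1 mm.

≈ 32.1 mm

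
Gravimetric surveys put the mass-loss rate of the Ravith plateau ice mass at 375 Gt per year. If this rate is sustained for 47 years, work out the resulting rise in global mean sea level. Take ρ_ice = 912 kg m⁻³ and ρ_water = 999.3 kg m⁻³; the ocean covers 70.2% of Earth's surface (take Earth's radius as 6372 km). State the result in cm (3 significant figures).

≈ 4.92 cm

Total mass lost = 375 Gt/yr × 47 yr = 1.762×10^4 Gt = 1.762×10^16 kg.
ρ_w = 999.3 kg m⁻³, so water volume = 1.762×10^16 / 999.3 = 1.764×10^13 m³.
Δh = 1.764×10^13 / 3.58×10^14 = 0.0492 m = 4.92 cm.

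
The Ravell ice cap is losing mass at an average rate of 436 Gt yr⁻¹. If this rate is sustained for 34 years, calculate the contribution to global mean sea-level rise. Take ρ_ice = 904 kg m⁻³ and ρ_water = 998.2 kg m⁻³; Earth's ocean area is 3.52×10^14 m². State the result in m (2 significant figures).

≈ 0.042 m

Total mass lost = 436 Gt/yr × 34 yr = 1.482×10^4 Gt = 1.482×10^16 kg.
ρ_w = 998.2 kg m⁻³, so water volume = 1.482×10^16 / 998.2 = 1.485×10^13 m³.
Δh = 1.485×10^13 / 3.52×10^14 = 0.0422 m.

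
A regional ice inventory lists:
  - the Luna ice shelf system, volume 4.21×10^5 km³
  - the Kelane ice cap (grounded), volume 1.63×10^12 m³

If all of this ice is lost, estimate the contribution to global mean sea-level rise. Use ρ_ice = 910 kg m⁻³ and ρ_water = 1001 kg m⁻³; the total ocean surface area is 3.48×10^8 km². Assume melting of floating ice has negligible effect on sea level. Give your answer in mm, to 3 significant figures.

The Luna ice shelf system is floating and already displaces its own weight of water, so its melt adds essentially nothing to sea level.
Kelane: 1.63×10^12 m³ × (910/1001) = 1.482×10^12 m³ of water.
Total added water ≈ 1.482×10^12 m³ over 3.48×10^14 m² → Δh = 4.26×10^-3 m = 4.26 mm.

≈ 4.26 mm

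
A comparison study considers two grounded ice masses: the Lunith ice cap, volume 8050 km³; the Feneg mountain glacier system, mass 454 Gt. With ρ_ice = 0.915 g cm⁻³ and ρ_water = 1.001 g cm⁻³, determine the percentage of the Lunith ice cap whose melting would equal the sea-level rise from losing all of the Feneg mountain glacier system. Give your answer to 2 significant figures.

≈ 6.2 %

Equal sea-level rise means equal mass of meltwater, i.e. equal mass of ice lost.
Ice mass of Feneg: 4.540×10^14 kg; ice mass of Lunith: 7.366×10^15 kg.
Fraction required = 4.540×10^14 / 7.366×10^15 = 0.0616 → 6.2 %.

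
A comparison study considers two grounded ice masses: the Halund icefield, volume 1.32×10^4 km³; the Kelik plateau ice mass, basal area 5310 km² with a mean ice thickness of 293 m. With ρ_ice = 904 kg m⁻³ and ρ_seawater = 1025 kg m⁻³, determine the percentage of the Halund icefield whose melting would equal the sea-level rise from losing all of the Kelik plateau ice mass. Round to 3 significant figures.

Equal sea-level rise means equal mass of meltwater, i.e. equal mass of ice lost.
Ice mass of Kelik: 1.406×10^15 kg; ice mass of Halund: 1.193×10^16 kg.
Fraction required = 1.406×10^15 / 1.193×10^16 = 0.118 → 11.8 %.

≈ 11.8 %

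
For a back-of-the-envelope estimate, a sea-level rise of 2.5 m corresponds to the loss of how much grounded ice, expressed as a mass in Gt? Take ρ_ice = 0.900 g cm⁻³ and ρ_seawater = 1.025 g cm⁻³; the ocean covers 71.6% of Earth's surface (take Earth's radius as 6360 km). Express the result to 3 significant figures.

Required water volume = Δh × A = 2.5 m × 3.64×10^14 m² = 9.099×10^14 m³.
ρ_w = 1.025 g cm⁻³ = 1025 kg m⁻³, so the mass of water = 9.099×10^14 m³ × 1025 kg m⁻³ = 9.326×10^17 kg = 9.33×10^5 Gt (and the same mass of ice, by conservation).

≈ 9.33×10^5 Gt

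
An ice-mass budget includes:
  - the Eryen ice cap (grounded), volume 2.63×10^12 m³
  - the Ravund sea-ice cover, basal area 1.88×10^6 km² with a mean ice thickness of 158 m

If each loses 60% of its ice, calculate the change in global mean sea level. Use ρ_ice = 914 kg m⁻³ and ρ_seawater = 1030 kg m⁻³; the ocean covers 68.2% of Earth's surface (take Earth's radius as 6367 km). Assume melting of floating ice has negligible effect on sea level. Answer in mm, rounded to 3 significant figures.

Eryen: 0.6 × 2.63×10^12 m³ × (914/1030) = 1.400×10^12 m³ of water.
The Ravund sea-ice cover is floating and already displaces its own weight of water, so its melt adds essentially nothing to sea level.
Total added water ≈ 1.400×10^12 m³ over 3.47×10^14 m² → Δh = 4.03×10^-3 m = 4.03 mm.

≈ 4.03 mm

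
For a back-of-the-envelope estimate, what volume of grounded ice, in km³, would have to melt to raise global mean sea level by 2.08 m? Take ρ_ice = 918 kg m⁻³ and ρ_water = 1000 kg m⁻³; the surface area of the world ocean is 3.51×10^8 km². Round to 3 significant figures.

≈ 7.95×10^5 km³

Required water volume = Δh × A = 2.08 m × 3.51×10^14 m² = 7.301×10^14 m³ = 7.301×10^5 km³.
Ice volume = water volume × ρ_w/ρ_ice = 7.301×10^5 × 1000/918 = 7.95×10^5 km³.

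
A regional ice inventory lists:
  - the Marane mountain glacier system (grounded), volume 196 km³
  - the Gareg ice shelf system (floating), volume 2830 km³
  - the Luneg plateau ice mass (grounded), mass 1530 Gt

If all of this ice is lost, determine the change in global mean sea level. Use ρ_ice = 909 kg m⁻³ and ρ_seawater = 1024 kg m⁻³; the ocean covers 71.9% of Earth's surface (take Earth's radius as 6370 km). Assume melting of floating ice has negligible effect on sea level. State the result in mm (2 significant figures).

≈ 4.6 mm

Marane: 196 km³ × (909/1024) = 174.0 km³ of water.
The Gareg ice shelf system is floating and already displaces its own weight of water, so its melt adds essentially nothing to sea level.
Luneg: 1530 Gt = 1.530×10^15 kg; dividing by ρ_w = 1024 kg m⁻³ gives 1.494×10^12 m³ of water.
Total added water ≈ 1.668×10^12 m³ over 3.67×10^14 m² → Δh = 4.55×10^-3 m = 4.6 mm.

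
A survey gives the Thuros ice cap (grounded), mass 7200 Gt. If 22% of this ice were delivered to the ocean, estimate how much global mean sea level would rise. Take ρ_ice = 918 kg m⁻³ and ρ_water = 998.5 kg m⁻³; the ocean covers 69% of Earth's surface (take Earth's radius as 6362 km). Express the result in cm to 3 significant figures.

≈ 0.452 cm

Thuros: 0.22 × 7200 Gt = 1.584×10^15 kg; dividing by ρ_w = 998.5 kg m⁻³ gives 1.586×10^12 m³ of water.
Spread over 3.51×10^14 m² of ocean, Δh = 1.586×10^12 / 3.51×10^14 = 4.52×10^-3 m = 0.452 cm.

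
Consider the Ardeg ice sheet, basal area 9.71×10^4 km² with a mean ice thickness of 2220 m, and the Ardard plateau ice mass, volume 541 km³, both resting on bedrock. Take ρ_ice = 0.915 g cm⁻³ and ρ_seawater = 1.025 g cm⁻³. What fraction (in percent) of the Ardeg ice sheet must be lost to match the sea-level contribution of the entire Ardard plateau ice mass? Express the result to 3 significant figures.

≈ 0.251 %

Equal sea-level rise means equal mass of meltwater, i.e. equal mass of ice lost.
Ice mass of Ardard: 4.950×10^14 kg; ice mass of Ardeg: 1.972×10^17 kg.
Fraction required = 4.950×10^14 / 1.972×10^17 = 2.51×10^-3 → 0.251 %.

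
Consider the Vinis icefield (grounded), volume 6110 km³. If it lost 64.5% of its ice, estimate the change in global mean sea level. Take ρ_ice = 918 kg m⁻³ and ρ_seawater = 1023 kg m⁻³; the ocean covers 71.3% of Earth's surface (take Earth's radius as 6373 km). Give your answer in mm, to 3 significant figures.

Vinis: 0.645 × 6110 km³ × (918/1023) = 3536 km³ of water.
Spread over 3.64×10^14 m² of ocean, Δh = 3.536×10^12 / 3.64×10^14 = 9.72×10^-3 m = 9.72 mm.

≈ 9.72 mm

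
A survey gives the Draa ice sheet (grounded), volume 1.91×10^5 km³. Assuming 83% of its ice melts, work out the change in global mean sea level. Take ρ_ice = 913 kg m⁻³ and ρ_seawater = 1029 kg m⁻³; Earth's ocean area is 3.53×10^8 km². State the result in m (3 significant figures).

≈ 0.398 m

Draa: 0.83 × 1.91×10^5 km³ × (913/1029) = 1.407×10^5 km³ of water.
Spread over 3.53×10^14 m² of ocean, Δh = 1.407×10^14 / 3.53×10^14 = 0.398 m.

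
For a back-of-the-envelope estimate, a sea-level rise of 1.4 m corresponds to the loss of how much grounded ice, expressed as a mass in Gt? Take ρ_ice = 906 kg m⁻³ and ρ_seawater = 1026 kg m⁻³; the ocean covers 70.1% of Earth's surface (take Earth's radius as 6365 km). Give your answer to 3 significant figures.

≈ 5.13×10^5 Gt

Required water volume = Δh × A = 1.4 m × 3.57×10^14 m² = 4.996×10^14 m³.
ρ_w = 1026 kg m⁻³, so the mass of water = 4.996×10^14 m³ × 1026 kg m⁻³ = 5.126×10^17 kg = 5.13×10^5 Gt (and the same mass of ice, by conservation).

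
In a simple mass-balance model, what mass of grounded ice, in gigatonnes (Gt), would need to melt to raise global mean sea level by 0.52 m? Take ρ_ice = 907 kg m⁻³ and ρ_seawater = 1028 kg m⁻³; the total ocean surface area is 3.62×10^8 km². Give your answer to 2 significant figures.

Required water volume = Δh × A = 0.52 m × 3.62×10^14 m² = 1.882×10^14 m³.
ρ_w = 1028 kg m⁻³, so the mass of water = 1.882×10^14 m³ × 1028 kg m⁻³ = 1.935×10^17 kg = 1.9×10^5 Gt (and the same mass of ice, by conservation).

≈ 1.9×10^5 Gt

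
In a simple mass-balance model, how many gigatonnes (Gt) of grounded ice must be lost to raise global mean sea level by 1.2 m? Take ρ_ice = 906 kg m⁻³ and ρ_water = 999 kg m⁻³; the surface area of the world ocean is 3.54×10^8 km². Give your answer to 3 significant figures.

≈ 4.24×10^5 Gt

Required water volume = Δh × A = 1.2 m × 3.54×10^14 m² = 4.248×10^14 m³.
ρ_w = 999 kg m⁻³, so the mass of water = 4.248×10^14 m³ × 999 kg m⁻³ = 4.244×10^17 kg = 4.24×10^5 Gt (and the same mass of ice, by conservation).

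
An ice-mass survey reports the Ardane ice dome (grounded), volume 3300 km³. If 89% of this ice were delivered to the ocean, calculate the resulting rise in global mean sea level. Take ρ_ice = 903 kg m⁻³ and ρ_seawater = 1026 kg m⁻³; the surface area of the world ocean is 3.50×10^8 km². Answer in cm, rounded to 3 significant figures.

Ardane: 0.89 × 3300 km³ × (903/1026) = 2585 km³ of water.
Spread over 3.50×10^14 m² of ocean, Δh = 2.585×10^12 / 3.50×10^14 = 7.39×10^-3 m = 0.739 cm.

≈ 0.739 cm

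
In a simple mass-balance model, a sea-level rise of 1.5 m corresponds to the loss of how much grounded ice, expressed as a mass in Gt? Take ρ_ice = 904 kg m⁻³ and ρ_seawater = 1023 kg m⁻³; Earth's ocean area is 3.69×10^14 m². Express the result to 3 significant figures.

Required water volume = Δh × A = 1.5 m × 3.69×10^14 m² = 5.535×10^14 m³.
ρ_w = 1023 kg m⁻³, so the mass of water = 5.535×10^14 m³ × 1023 kg m⁻³ = 5.662×10^17 kg = 5.66×10^5 Gt (and the same mass of ice, by conservation).

≈ 5.66×10^5 Gt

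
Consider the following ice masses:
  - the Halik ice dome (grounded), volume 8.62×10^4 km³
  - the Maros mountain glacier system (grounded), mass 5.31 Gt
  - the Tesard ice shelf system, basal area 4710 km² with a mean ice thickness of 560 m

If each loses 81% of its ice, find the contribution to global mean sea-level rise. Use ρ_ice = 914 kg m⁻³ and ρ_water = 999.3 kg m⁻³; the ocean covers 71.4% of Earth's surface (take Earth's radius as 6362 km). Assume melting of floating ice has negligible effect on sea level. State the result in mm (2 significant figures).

Halik: 0.81 × 8.62×10^4 km³ × (914/999.3) = 6.386×10^4 km³ of water.
Maros: 0.81 × 5.31 Gt = 4.301×10^12 kg; dividing by ρ_w = 999.3 kg m⁻³ gives 4.304×10^9 m³ of water.
The Tesard ice shelf system is floating and already displaces its own weight of water, so its melt adds essentially nothing to sea level.
Total added water ≈ 6.387×10^13 m³ over 3.63×10^14 m² → Δh = 0.176 m = 180 mm.

≈ 180 mm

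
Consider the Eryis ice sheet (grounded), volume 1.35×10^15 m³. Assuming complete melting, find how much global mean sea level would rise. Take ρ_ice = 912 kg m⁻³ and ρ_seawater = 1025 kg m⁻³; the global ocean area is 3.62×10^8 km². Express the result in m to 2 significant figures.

≈ 3.3 m

Eryis: 1.35×10^15 m³ × (912/1025) = 1.201×10^15 m³ of water.
Spread over 3.62×10^14 m² of ocean, Δh = 1.201×10^15 / 3.62×10^14 = 3.32 m.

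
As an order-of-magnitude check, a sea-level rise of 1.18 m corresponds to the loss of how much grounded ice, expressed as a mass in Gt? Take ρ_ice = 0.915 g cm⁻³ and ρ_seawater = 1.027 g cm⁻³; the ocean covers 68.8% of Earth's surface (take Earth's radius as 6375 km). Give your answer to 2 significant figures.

Required water volume = Δh × A = 1.18 m × 3.51×10^14 m² = 4.146×10^14 m³.
ρ_w = 1.027 g cm⁻³ = 1027 kg m⁻³, so the mass of water = 4.146×10^14 m³ × 1027 kg m⁻³ = 4.258×10^17 kg = 4.3×10^5 Gt (and the same mass of ice, by conservation).

≈ 4.3×10^5 Gt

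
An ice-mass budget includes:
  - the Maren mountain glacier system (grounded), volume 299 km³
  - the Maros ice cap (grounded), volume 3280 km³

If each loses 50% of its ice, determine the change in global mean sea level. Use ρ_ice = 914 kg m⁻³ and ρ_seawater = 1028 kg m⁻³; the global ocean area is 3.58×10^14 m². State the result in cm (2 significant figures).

Maren: 0.5 × 299 km³ × (914/1028) = 132.9 km³ of water.
Maros: 0.5 × 3280 km³ × (914/1028) = 1458 km³ of water.
Total added water ≈ 1.591×10^12 m³ over 3.58×10^14 m² → Δh = 4.44×10^-3 m = 0.44 cm.

≈ 0.44 cm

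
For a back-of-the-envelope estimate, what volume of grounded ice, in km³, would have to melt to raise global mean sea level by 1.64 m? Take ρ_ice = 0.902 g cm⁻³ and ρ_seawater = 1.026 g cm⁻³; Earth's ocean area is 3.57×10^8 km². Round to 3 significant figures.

Required water volume = Δh × A = 1.64 m × 3.57×10^14 m² = 5.855×10^14 m³ = 5.855×10^5 km³.
Ice volume = water volume × ρ_w/ρ_ice = 5.855×10^5 × 1026/902 = 6.66×10^5 km³.

≈ 6.66×10^5 km³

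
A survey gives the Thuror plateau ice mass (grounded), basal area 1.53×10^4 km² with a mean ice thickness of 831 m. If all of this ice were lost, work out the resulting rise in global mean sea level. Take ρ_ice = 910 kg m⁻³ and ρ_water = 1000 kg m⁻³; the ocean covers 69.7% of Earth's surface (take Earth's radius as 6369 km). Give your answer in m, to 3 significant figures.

≈ 0.0326 m

Thuror: ice volume = 1.53×10^4 km² × 831 m = 1.271×10^4 km³; 1.271×10^4 × (910/1000) = 1.157×10^4 km³ of water.
Spread over 3.55×10^14 m² of ocean, Δh = 1.157×10^13 / 3.55×10^14 = 0.0326 m.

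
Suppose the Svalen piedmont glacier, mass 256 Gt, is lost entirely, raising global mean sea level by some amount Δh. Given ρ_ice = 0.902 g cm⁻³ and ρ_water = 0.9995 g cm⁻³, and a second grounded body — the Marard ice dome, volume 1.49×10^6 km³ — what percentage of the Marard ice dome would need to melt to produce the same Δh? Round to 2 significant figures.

Equal sea-level rise means equal mass of meltwater, i.e. equal mass of ice lost.
Ice mass of Svalen: 2.560×10^14 kg; ice mass of Marard: 1.344×10^18 kg.
Fraction required = 2.560×10^14 / 1.344×10^18 = 1.90×10^-4 → 0.019 %.

≈ 0.019 %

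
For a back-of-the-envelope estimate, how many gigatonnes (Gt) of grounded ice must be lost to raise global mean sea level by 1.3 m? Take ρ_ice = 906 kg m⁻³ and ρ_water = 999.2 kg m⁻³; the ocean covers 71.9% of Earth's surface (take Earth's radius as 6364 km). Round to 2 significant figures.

Required water volume = Δh × A = 1.3 m × 3.66×10^14 m² = 4.757×10^14 m³.
ρ_w = 999.2 kg m⁻³, so the mass of water = 4.757×10^14 m³ × 999.2 kg m⁻³ = 4.753×10^17 kg = 4.8×10^5 Gt (and the same mass of ice, by conservation).

≈ 4.8×10^5 Gt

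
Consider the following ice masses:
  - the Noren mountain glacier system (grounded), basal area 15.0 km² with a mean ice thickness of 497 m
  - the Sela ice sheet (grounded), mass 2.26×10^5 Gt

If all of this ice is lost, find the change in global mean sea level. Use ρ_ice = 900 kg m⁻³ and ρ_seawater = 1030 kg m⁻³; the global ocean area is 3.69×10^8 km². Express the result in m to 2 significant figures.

≈ 0.59 m

Noren: ice volume = 15.0 km² × 497 m = 7.455 km³; 7.455 × (900/1030) = 6.514 km³ of water.
Sela: 2.26×10^5 Gt = 2.260×10^17 kg; dividing by ρ_w = 1030 kg m⁻³ gives 2.194×10^14 m³ of water.
Total added water ≈ 2.194×10^14 m³ over 3.69×10^14 m² → Δh = 0.595 m.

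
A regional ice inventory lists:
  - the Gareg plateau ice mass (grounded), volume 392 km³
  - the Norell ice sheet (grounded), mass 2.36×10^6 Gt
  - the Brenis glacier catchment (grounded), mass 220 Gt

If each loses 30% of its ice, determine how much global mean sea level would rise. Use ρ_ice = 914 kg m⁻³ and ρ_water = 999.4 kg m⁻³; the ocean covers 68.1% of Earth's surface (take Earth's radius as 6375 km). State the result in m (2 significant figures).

≈ 2.0 m

Gareg: 0.3 × 392 km³ × (914/999.4) = 107.6 km³ of water.
Norell: 0.3 × 2.36×10^6 Gt = 7.080×10^17 kg; dividing by ρ_w = 999.4 kg m⁻³ gives 7.084×10^14 m³ of water.
Brenis: 0.3 × 220 Gt = 6.600×10^13 kg; dividing by ρ_w = 999.4 kg m⁻³ gives 6.604×10^10 m³ of water.
Total added water ≈ 7.086×10^14 m³ over 3.48×10^14 m² → Δh = 2.04 m.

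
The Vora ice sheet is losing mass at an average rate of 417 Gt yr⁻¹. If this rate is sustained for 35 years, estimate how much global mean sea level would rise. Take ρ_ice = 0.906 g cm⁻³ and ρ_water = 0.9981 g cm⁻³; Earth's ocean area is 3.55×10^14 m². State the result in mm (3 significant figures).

Total mass lost = 417 Gt/yr × 35 yr = 1.460×10^4 Gt = 1.460×10^16 kg.
ρ_w = 0.9981 g cm⁻³ = 998.1 kg m⁻³, so water volume = 1.460×10^16 / 998.1 = 1.462×10^13 m³.
Δh = 1.462×10^13 / 3.55×10^14 = 0.0412 m = 41.2 mm.

≈ 41.2 mm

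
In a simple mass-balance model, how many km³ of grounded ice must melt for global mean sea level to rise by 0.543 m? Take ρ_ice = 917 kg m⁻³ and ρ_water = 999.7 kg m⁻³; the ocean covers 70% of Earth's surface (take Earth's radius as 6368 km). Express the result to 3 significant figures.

Required water volume = Δh × A = 0.543 m × 3.57×10^14 m² = 1.937×10^14 m³ = 1.937×10^5 km³.
Ice volume = water volume × ρ_w/ρ_ice = 1.937×10^5 × 999.7/917 = 2.11×10^5 km³.

≈ 2.11×10^5 km³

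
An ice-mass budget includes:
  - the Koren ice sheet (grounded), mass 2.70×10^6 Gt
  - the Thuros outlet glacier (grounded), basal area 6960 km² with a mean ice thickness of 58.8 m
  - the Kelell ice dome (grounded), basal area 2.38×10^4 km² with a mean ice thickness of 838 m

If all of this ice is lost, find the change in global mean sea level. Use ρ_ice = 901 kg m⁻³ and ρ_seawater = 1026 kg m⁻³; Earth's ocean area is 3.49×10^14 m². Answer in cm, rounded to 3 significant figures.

≈ 759 cm

Koren: 2.70×10^6 Gt = 2.700×10^18 kg; dividing by ρ_w = 1026 kg m⁻³ gives 2.632×10^15 m³ of water.
Thuros: ice volume = 6960 km² × 58.8 m = 409.2 km³; 409.2 × (901/1026) = 359.4 km³ of water.
Kelell: ice volume = 2.38×10^4 km² × 838 m = 1.994×10^4 km³; 1.994×10^4 × (901/1026) = 1.751×10^4 km³ of water.
Total added water ≈ 2.649×10^15 m³ over 3.49×10^14 m² → Δh = 7.59 m = 759 cm.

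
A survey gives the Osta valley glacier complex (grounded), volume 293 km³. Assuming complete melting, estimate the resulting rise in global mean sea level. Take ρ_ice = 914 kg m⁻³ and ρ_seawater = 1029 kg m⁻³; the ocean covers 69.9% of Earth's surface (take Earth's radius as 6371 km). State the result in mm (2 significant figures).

Osta: 293 km³ × (914/1029) = 260.3 km³ of water.
Spread over 3.57×10^14 m² of ocean, Δh = 2.603×10^11 / 3.57×10^14 = 7.30×10^-4 m = 0.73 mm.

≈ 0.73 mm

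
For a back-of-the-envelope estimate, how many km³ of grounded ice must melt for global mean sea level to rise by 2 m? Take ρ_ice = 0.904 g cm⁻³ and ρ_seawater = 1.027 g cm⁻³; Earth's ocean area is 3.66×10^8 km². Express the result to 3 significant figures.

≈ 8.32×10^5 km³

Required water volume = Δh × A = 2 m × 3.66×10^14 m² = 7.320×10^14 m³ = 7.320×10^5 km³.
Ice volume = water volume × ρ_w/ρ_ice = 7.320×10^5 × 1027/904 = 8.32×10^5 km³.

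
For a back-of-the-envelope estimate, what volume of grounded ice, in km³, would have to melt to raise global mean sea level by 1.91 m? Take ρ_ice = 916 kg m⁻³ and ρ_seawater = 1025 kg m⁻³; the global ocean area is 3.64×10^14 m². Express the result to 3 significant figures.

≈ 7.78×10^5 km³

Required water volume = Δh × A = 1.91 m × 3.64×10^14 m² = 6.952×10^14 m³ = 6.952×10^5 km³.
Ice volume = water volume × ρ_w/ρ_ice = 6.952×10^5 × 1025/916 = 7.78×10^5 km³.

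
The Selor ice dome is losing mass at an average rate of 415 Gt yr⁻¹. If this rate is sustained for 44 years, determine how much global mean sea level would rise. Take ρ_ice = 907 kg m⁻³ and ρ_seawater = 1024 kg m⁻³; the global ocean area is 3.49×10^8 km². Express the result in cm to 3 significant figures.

Total mass lost = 415 Gt/yr × 44 yr = 1.826×10^4 Gt = 1.826×10^16 kg.
ρ_w = 1024 kg m⁻³, so water volume = 1.826×10^16 / 1024 = 1.783×10^13 m³.
Δh = 1.783×10^13 / 3.49×10^14 = 0.0511 m = 5.11 cm.

≈ 5.11 cm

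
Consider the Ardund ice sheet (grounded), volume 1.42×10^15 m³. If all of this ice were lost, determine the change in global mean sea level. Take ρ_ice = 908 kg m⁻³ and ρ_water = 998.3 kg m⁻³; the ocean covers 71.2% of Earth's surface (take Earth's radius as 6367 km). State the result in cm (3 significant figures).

Ardund: 1.42×10^15 m³ × (908/998.3) = 1.292×10^15 m³ of water.
Spread over 3.63×10^14 m² of ocean, Δh = 1.292×10^15 / 3.63×10^14 = 3.56 m = 356 cm.

≈ 356 cm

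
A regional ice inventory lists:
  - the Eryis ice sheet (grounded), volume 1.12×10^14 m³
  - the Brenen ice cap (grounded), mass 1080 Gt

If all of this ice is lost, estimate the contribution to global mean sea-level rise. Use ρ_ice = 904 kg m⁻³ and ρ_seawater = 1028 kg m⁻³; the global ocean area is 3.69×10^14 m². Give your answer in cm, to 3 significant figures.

Eryis: 1.12×10^14 m³ × (904/1028) = 9.849×10^13 m³ of water.
Brenen: 1080 Gt = 1.080×10^15 kg; dividing by ρ_w = 1028 kg m⁻³ gives 1.051×10^12 m³ of water.
Total added water ≈ 9.954×10^13 m³ over 3.69×10^14 m² → Δh = 0.270 m = 27.0 cm.

≈ 27.0 cm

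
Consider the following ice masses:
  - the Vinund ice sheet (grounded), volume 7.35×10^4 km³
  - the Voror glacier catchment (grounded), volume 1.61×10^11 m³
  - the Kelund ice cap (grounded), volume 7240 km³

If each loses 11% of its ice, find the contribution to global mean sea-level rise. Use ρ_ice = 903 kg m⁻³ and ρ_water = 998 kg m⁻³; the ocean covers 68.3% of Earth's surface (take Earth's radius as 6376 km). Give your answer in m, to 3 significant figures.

Vinund: 0.11 × 7.35×10^4 km³ × (903/998) = 7315 km³ of water.
Voror: 0.11 × 1.61×10^11 m³ × (903/998) = 1.602×10^10 m³ of water.
Kelund: 0.11 × 7240 km³ × (903/998) = 720.6 km³ of water.
Total added water ≈ 8.052×10^12 m³ over 3.49×10^14 m² → Δh = 0.0231 m.

≈ 0.0231 m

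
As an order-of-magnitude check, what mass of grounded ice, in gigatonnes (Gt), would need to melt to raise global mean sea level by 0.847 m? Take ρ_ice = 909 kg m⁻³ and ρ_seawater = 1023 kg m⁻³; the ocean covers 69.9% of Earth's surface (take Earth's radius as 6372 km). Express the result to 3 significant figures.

Required water volume = Δh × A = 0.847 m × 3.57×10^14 m² = 3.021×10^14 m³.
ρ_w = 1023 kg m⁻³, so the mass of water = 3.021×10^14 m³ × 1023 kg m⁻³ = 3.090×10^17 kg = 3.09×10^5 Gt (and the same mass of ice, by conservation).

≈ 3.09×10^5 Gt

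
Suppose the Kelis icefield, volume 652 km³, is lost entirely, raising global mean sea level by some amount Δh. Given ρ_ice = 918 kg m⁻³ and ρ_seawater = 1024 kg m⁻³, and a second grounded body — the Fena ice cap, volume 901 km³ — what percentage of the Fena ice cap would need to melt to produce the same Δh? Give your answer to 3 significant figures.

Equal sea-level rise means equal mass of meltwater, i.e. equal mass of ice lost.
Ice mass of Kelis: 5.985×10^14 kg; ice mass of Fena: 8.271×10^14 kg.
Fraction required = 5.985×10^14 / 8.271×10^14 = 0.724 → 72.4 %.

≈ 72.4 %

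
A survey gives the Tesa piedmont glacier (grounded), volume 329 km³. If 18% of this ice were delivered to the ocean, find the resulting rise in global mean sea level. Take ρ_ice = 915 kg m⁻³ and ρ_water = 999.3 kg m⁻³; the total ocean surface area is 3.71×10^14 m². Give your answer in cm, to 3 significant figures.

≈ 0.0146 cm

Tesa: 0.18 × 329 km³ × (915/999.3) = 54.22 km³ of water.
Spread over 3.71×10^14 m² of ocean, Δh = 5.422×10^10 / 3.71×10^14 = 1.46×10^-4 m = 0.0146 cm.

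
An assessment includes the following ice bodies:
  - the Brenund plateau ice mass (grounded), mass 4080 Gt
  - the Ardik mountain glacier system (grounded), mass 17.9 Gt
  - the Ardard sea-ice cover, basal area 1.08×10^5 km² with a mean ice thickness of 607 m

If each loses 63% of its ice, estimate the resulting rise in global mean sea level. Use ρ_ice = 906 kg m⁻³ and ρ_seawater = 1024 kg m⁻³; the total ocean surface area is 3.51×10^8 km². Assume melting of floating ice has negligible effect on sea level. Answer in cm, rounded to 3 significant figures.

≈ 0.718 cm

Brenund: 0.63 × 4080 Gt = 2.570×10^15 kg; dividing by ρ_w = 1024 kg m⁻³ gives 2.510×10^12 m³ of water.
Ardik: 0.63 × 17.9 Gt = 1.128×10^13 kg; dividing by ρ_w = 1024 kg m⁻³ gives 1.101×10^10 m³ of water.
The Ardard sea-ice cover is floating and already displaces its own weight of water, so its melt adds essentially nothing to sea level.
Total added water ≈ 2.521×10^12 m³ over 3.51×10^14 m² → Δh = 7.18×10^-3 m = 0.718 cm.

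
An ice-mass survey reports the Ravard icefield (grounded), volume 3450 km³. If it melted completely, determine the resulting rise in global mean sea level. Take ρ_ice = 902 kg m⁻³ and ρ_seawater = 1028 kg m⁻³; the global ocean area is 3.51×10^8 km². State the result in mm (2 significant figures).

Ravard: 3450 km³ × (902/1028) = 3027 km³ of water.
Spread over 3.51×10^14 m² of ocean, Δh = 3.027×10^12 / 3.51×10^14 = 8.62×10^-3 m = 8.6 mm.

≈ 8.6 mm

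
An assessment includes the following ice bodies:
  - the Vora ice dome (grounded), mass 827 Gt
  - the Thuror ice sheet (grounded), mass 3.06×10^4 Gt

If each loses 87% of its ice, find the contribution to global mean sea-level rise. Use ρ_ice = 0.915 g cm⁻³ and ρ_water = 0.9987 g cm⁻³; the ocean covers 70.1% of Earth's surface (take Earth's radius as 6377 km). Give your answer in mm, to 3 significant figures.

Vora: 0.87 × 827 Gt = 7.195×10^14 kg; dividing by ρ_w = 0.9987 g cm⁻³ = 998.7 kg m⁻³ gives 7.204×10^11 m³ of water.
Thuror: 0.87 × 3.06×10^4 Gt = 2.662×10^16 kg; dividing by ρ_w = 998.7 kg m⁻³ gives 2.666×10^13 m³ of water.
Total added water ≈ 2.738×10^13 m³ over 3.58×10^14 m² → Δh = 0.0764 m = 76.4 mm.

≈ 76.4 mm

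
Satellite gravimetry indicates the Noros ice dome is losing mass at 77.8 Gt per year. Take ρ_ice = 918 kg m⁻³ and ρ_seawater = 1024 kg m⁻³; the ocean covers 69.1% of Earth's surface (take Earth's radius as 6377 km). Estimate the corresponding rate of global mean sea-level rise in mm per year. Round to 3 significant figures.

ρ_w = 1024 kg m⁻³. Annual water volume added = 77.8 Gt / ρ_w = 7.780×10^13 kg / 1024 kg m⁻³ = 7.598×10^10 m³.
Δh per year = 7.598×10^10 / 3.53×10^14 = 2.15×10^-4 m = 0.215 mm.

≈ 0.215 mm/yr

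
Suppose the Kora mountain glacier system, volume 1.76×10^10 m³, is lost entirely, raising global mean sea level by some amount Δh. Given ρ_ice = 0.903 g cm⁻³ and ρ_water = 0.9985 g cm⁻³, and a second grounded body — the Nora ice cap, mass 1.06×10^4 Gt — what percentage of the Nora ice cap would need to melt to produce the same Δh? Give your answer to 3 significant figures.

Equal sea-level rise means equal mass of meltwater, i.e. equal mass of ice lost.
Ice mass of Kora: 1.589×10^13 kg; ice mass of Nora: 1.060×10^16 kg.
Fraction required = 1.589×10^13 / 1.060×10^16 = 1.50×10^-3 → 0.150 %.

≈ 0.150 %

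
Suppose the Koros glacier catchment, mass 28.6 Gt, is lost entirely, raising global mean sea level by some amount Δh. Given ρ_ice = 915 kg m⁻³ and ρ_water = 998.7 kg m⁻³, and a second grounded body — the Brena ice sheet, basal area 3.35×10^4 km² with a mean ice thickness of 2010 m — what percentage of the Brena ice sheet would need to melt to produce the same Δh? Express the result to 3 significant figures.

Equal sea-level rise means equal mass of meltwater, i.e. equal mass of ice lost.
Ice mass of Koros: 2.860×10^13 kg; ice mass of Brena: 6.161×10^16 kg.
Fraction required = 2.860×10^13 / 6.161×10^16 = 4.64×10^-4 → 0.0464 %.

≈ 0.0464 %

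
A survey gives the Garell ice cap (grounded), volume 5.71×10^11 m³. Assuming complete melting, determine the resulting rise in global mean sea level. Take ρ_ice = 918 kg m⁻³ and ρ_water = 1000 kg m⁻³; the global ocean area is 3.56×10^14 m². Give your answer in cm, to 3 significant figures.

≈ 0.147 cm

Garell: 5.71×10^11 m³ × (918/1000) = 5.242×10^11 m³ of water.
Spread over 3.56×10^14 m² of ocean, Δh = 5.242×10^11 / 3.56×10^14 = 1.47×10^-3 m = 0.147 cm.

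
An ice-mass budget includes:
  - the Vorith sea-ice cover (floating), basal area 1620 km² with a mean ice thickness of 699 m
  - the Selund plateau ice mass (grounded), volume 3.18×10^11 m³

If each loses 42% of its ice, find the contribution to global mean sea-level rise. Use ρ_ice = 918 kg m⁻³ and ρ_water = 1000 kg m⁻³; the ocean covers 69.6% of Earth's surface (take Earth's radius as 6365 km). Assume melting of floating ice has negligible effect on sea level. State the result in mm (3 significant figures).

The Vorith sea-ice cover is floating and already displaces its own weight of water, so its melt adds essentially nothing to sea level.
Selund: 0.42 × 3.18×10^11 m³ × (918/1000) = 1.226×10^11 m³ of water.
Total added water ≈ 1.226×10^11 m³ over 3.54×10^14 m² → Δh = 3.46×10^-4 m = 0.346 mm.

≈ 0.346 mm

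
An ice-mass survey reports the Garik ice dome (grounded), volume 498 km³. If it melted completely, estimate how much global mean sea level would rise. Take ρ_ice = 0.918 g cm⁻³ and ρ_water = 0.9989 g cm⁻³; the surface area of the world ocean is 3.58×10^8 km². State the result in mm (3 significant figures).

≈ 1.28 mm

Garik: 498 km³ × (918/998.9) = 457.7 km³ of water.
Spread over 3.58×10^14 m² of ocean, Δh = 4.577×10^11 / 3.58×10^14 = 1.28×10^-3 m = 1.28 mm.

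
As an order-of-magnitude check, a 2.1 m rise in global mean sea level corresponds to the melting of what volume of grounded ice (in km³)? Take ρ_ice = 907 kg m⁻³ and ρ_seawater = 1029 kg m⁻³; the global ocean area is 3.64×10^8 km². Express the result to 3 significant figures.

≈ 8.67×10^5 km³

Required water volume = Δh × A = 2.1 m × 3.64×10^14 m² = 7.644×10^14 m³ = 7.644×10^5 km³.
Ice volume = water volume × ρ_w/ρ_ice = 7.644×10^5 × 1029/907 = 8.67×10^5 km³.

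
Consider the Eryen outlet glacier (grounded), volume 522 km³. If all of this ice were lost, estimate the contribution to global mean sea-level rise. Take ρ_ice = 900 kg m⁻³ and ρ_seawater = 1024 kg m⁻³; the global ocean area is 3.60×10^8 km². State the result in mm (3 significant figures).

Eryen: 522 km³ × (900/1024) = 458.8 km³ of water.
Spread over 3.60×10^14 m² of ocean, Δh = 4.588×10^11 / 3.60×10^14 = 1.27×10^-3 m = 1.27 mm.

≈ 1.27 mm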